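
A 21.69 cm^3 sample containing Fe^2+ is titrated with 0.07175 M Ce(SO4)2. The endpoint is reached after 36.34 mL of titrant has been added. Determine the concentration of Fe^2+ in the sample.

0.120 M

n(Ce(SO4)2) = 0.07175 x 0.03634 = 0.002607 mol.
From the balanced equation, 1 mol Ce(SO4)2 reacts with 1 mol Fe^2+, so n(Fe^2+) = 0.002607 x 1/1 = 0.002607 mol.
[Fe^2+] = 0.002607 / 0.02169 L = 0.120 M.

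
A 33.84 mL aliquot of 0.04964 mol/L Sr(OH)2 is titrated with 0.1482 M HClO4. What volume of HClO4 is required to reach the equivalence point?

n(Sr(OH)2) = 0.04964 mol/L x 0.03384 L = 0.001680 mol.
The neutralisation is 1 Sr(OH)2 : 2 HClO4, so n(HClO4) = 0.001680 x 2/1 = 0.003360 mol.
V(HClO4) = 0.003360 / 0.1482 = 0.02267 L = 22.7 mL.

22.7 mL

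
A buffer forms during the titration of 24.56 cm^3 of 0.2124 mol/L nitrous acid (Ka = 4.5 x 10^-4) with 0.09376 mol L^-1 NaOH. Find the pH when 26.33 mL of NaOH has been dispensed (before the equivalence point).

3.30

Initial n(HNO2) = 0.2124 x 0.02456 = 0.005217 mol.
n(NaOH) added = 0.09376 x 0.02633 = 0.002469 mol, converting that many moles of HNO2 to NO2-.
Remaining n(HNO2) = 0.002748 mol; n(NO2-) = 0.002469 mol.
By Henderson-Hasselbalch, pH = pKa + log([A^-]/[HA]) = 3.35 + log(0.002469/0.002748) = 3.35 + (-0.05) = 3.30.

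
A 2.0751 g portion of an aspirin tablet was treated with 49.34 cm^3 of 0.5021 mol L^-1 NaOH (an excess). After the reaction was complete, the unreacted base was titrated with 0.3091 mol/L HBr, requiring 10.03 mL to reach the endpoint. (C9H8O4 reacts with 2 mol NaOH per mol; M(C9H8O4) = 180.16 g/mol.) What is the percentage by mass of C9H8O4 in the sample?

94.1%

Total n(NaOH) added = 0.5021 x 0.04934 = 0.02477 mol.
n(HBr) used = 0.3091 x 0.01003 = 0.003100 mol, which equals the excess n(NaOH).
So n(NaOH) consumed by the sample = 0.02477 - 0.003100 = 0.02167 mol.
n(C9H8O4) = 0.02167 / 2 = 0.01084 mol.
mass C9H8O4 = 0.01084 x 180.16 = 1.952 g, so %C9H8O4 = 1.952/2.0751 x 100 = 94.1%.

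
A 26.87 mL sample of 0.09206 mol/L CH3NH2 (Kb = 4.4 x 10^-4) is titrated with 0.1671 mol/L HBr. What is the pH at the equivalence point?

n(CH3NH2) = 0.09206 x 0.02687 = 0.002474 mol; V(HBr) at equivalence = 0.002474/0.1671 = 0.01480 L.
At equivalence the base is fully converted to CH3NH3+; total volume = 0.04167 L, so [CH3NH3+] = 0.002474/0.04167 = 0.05936 M.
Ka(CH3NH3+) = Kw/Kb = 1.0e-14 / 4.4 x 10^-4 = 2.27e-11.
[H^+] = sqrt(Ka x [CH3NH3+]) = sqrt(2.27e-11 x 0.05936) = 1.16e-6 M.
pH = -log(1.16e-6) = 5.93.

5.93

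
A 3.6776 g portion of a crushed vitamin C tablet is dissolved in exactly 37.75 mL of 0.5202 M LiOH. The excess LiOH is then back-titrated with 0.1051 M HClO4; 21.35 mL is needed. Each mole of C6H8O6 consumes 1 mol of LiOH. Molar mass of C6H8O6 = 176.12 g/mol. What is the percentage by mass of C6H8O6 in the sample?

Total n(LiOH) added = 0.5202 x 0.03775 = 0.01964 mol.
n(HClO4) used = 0.1051 x 0.02135 = 0.002244 mol, which equals the excess n(LiOH).
So n(LiOH) consumed by the sample = 0.01964 - 0.002244 = 0.01739 mol.
n(C6H8O6) = 0.01739 / 1 = 0.01739 mol.
mass C6H8O6 = 0.01739 x 176.12 = 3.063 g, so %C6H8O6 = 3.063/3.6776 x 100 = 83.3%.

83.3%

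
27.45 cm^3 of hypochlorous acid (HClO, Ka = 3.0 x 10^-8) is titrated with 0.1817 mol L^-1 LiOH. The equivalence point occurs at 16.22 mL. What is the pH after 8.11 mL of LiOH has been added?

7.52

8.11 mL is exactly half the equivalence volume (16.22/2), i.e. the half-equivalence point.
There, n(HA) = n(A^-), so pH = pKa = -log(3.0 x 10^-8) = 7.52.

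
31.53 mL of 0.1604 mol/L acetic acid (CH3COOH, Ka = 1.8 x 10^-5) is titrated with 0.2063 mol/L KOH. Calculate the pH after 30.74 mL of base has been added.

n(acid) = 0.1604 x 0.03153 = 0.005057 mol; n(KOH) added = 0.2063 x 0.03074 = 0.006342 mol.
Base is in excess by 0.006342 - 0.005057 = 0.001284 mol in a total volume of 0.06227 L.
[OH^-] = 0.001284/0.06227 = 0.02062 M, so pOH = 1.69 and pH = 14.00 - 1.69 = 12.31.

12.31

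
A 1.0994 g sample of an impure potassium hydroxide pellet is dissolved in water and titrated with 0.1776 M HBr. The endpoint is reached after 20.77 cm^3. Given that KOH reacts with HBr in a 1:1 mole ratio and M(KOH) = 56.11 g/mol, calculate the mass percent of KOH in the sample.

18.8%

n(HBr) = 0.1776 x 0.02077 = 0.003689 mol.
n(KOH) = 0.003689 / 1 = 0.003689 mol.
mass of KOH = 0.003689 x 56.11 = 0.2070 g.
% purity = 0.2070 / 1.0994 x 100 = 18.8%.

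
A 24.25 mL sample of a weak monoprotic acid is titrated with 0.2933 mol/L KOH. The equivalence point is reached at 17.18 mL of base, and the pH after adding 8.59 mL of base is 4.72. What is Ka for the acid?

1.9 x 10^-5

8.59 mL is half of the equivalence volume, so this is the half-equivalence point where [HA] = [A^-].
At half-equivalence pH = pKa, so pKa = 4.72.
Ka = 10^(-4.72) = 1.9 x 10^-5.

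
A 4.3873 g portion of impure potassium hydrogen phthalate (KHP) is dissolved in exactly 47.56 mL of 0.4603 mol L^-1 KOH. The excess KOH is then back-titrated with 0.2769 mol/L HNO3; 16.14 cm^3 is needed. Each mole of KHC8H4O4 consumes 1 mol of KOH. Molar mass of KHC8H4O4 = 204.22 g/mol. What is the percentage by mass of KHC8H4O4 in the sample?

Total n(KOH) added = 0.4603 x 0.04756 = 0.02189 mol.
n(HNO3) used = 0.2769 x 0.01614 = 0.004469 mol, which equals the excess n(KOH).
So n(KOH) consumed by the sample = 0.02189 - 0.004469 = 0.01742 mol.
n(KHC8H4O4) = 0.01742 / 1 = 0.01742 mol.
mass KHC8H4O4 = 0.01742 x 204.22 = 3.558 g, so %KHC8H4O4 = 3.558/4.3873 x 100 = 81.1%.

81.1%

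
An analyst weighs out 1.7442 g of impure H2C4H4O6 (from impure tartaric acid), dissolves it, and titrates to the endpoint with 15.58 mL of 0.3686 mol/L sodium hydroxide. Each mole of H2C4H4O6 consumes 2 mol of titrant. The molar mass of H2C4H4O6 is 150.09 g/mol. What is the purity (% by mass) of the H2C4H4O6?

24.7%

n(NaOH) = 0.3686 x 0.01558 = 0.005743 mol.
n(H2C4H4O6) = 0.005743 / 2 = 0.002871 mol.
mass of H2C4H4O6 = 0.002871 x 150.09 = 0.4310 g.
% purity = 0.4310 / 1.7442 x 100 = 24.7%.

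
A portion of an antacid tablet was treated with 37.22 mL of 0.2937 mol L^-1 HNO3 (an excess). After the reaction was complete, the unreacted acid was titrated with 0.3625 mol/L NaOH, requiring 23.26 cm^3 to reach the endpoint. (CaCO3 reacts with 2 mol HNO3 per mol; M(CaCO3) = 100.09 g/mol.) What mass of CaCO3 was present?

0.125 g

Total n(HNO3) added = 0.2937 x 0.03722 = 0.01093 mol.
n(NaOH) used = 0.3625 x 0.02326 = 0.008432 mol, which equals the excess n(HNO3).
So n(HNO3) consumed by the sample = 0.01093 - 0.008432 = 0.002500 mol.
n(CaCO3) = 0.002500 / 2 = 0.001250 mol.
mass = 0.001250 mol x 100.09 g/mol = 0.125 g.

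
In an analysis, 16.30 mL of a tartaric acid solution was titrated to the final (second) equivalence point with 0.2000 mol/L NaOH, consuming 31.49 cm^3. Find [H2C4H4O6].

0.193 M

n(NaOH) = 0.2000 x 0.03149 = 0.006298 mol.
At the final (second) equivalence point, 2 mol OH^- react per mol H2C4H4O6, so n(H2C4H4O6) = 0.006298 / 2 = 0.003149 mol.
[H2C4H4O6] = 0.003149 / 0.01630 L = 0.193 M.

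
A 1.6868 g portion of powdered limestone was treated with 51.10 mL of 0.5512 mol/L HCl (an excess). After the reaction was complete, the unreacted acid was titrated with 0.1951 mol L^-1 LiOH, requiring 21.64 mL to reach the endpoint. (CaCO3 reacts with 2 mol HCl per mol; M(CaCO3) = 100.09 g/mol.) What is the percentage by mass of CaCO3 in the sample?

Total n(HCl) added = 0.5512 x 0.05110 = 0.02817 mol.
n(LiOH) used = 0.1951 x 0.02164 = 0.004222 mol, which equals the excess n(HCl).
So n(HCl) consumed by the sample = 0.02817 - 0.004222 = 0.02394 mol.
n(CaCO3) = 0.02394 / 2 = 0.01197 mol.
mass CaCO3 = 0.01197 x 100.09 = 1.198 g, so %CaCO3 = 1.198/1.6868 x 100 = 71.0%.

71.0%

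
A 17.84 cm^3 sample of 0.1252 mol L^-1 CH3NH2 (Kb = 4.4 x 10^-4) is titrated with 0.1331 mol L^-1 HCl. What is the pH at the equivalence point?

n(CH3NH2) = 0.1252 x 0.01784 = 0.002234 mol; V(HCl) at equivalence = 0.002234/0.1331 = 0.01678 L.
At equivalence the base is fully converted to CH3NH3+; total volume = 0.03462 L, so [CH3NH3+] = 0.002234/0.03462 = 0.06451 M.
Ka(CH3NH3+) = Kw/Kb = 1.0e-14 / 4.4 x 10^-4 = 2.27e-11.
[H^+] = sqrt(Ka x [CH3NH3+]) = sqrt(2.27e-11 x 0.06451) = 1.21e-6 M.
pH = -log(1.21e-6) = 5.92.

5.92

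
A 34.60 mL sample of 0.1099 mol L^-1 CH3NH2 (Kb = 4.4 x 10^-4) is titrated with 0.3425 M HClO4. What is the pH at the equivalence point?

5.86

n(CH3NH2) = 0.1099 x 0.03460 = 0.003803 mol; V(HClO4) at equivalence = 0.003803/0.3425 = 0.01110 L.
At equivalence the base is fully converted to CH3NH3+; total volume = 0.04570 L, so [CH3NH3+] = 0.003803/0.04570 = 0.08320 M.
Ka(CH3NH3+) = Kw/Kb = 1.0e-14 / 4.4 x 10^-4 = 2.27e-11.
[H^+] = sqrt(Ka x [CH3NH3+]) = sqrt(2.27e-11 x 0.08320) = 1.38e-6 M.
pH = -log(1.38e-6) = 5.86.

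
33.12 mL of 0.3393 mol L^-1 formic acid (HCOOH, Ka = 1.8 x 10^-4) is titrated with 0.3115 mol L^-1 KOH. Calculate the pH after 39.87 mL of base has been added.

n(acid) = 0.3393 x 0.03312 = 0.01124 mol; n(KOH) added = 0.3115 x 0.03987 = 0.01242 mol.
Base is in excess by 0.01242 - 0.01124 = 0.001182 mol in a total volume of 0.07299 L.
[OH^-] = 0.001182/0.07299 = 0.01619 M, so pOH = 1.79 and pH = 14.00 - 1.79 = 12.21.

12.21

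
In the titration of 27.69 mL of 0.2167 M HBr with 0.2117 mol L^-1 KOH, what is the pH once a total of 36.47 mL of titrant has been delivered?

12.43

n(acid) = 0.2167 x 0.02769 = 0.006000 mol; n(KOH) added = 0.2117 x 0.03647 = 0.007721 mol.
Base is in excess by 0.007721 - 0.006000 = 0.001720 mol in a total volume of 0.06416 L.
[OH^-] = 0.001720/0.06416 = 0.02681 M, so pOH = 1.57 and pH = 14.00 - 1.57 = 12.43.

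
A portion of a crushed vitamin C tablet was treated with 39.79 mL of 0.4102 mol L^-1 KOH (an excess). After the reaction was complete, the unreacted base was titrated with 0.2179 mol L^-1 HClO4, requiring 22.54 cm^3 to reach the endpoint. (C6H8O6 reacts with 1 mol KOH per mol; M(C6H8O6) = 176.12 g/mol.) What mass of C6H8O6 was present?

Total n(KOH) added = 0.4102 x 0.03979 = 0.01632 mol.
n(HClO4) used = 0.2179 x 0.02254 = 0.004911 mol, which equals the excess n(KOH).
So n(KOH) consumed by the sample = 0.01632 - 0.004911 = 0.01141 mol.
n(C6H8O6) = 0.01141 / 1 = 0.01141 mol.
mass = 0.01141 mol x 176.12 g/mol = 2.01 g.

2.01 g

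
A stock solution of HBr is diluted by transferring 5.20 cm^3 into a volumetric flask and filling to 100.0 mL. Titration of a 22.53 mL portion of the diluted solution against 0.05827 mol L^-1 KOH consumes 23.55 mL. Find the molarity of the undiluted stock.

1.17 M

n(KOH) = 0.05827 x 0.02355 = 0.001372 mol.
n(HBr) in the aliquot = 0.001372 mol.
[diluted HBr] = 0.001372 / 0.02253 = 0.06091 M.
Dilution factor = 100.0/5.200 = 19.23, so [stock] = 0.06091 x 19.23 = 1.17 M.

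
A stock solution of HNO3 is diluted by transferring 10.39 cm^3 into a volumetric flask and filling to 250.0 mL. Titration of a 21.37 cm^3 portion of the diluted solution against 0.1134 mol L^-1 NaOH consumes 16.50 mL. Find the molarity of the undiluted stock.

2.11 M

n(NaOH) = 0.1134 x 0.01650 = 0.001871 mol.
n(HNO3) in the aliquot = 0.001871 mol.
[diluted HNO3] = 0.001871 / 0.02137 = 0.08756 M.
Dilution factor = 250.0/10.39 = 24.06, so [stock] = 0.08756 x 24.06 = 2.11 M.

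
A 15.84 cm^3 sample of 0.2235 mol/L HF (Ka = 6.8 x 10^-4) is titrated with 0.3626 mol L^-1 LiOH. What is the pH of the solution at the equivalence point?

8.15

n(HF) = 0.2235 x 0.01584 = 0.003540 mol; V(LiOH) at equivalence = 0.003540/0.3626 = 0.009763 L.
At equivalence all the acid is converted to F-; total volume = 0.01584 + 0.009763 = 0.02560 L, so [F-] = 0.003540/0.02560 = 0.1383 M.
Kb = Kw/Ka = 1.0e-14 / 6.8 x 10^-4 = 1.47e-11.
[OH^-] = sqrt(Kb x [F-]) = sqrt(1.47e-11 x 0.1383) = 1.43e-6 M.
pOH = 5.85, so pH = 14.00 - 5.85 = 8.15.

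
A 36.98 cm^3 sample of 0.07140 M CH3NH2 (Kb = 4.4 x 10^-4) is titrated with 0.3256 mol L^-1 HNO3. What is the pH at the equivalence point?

n(CH3NH2) = 0.07140 x 0.03698 = 0.002640 mol; V(HNO3) at equivalence = 0.002640/0.3256 = 0.008109 L.
At equivalence the base is fully converted to CH3NH3+; total volume = 0.04509 L, so [CH3NH3+] = 0.002640/0.04509 = 0.05856 M.
Ka(CH3NH3+) = Kw/Kb = 1.0e-14 / 4.4 x 10^-4 = 2.27e-11.
[H^+] = sqrt(Ka x [CH3NH3+]) = sqrt(2.27e-11 x 0.05856) = 1.15e-6 M.
pH = -log(1.15e-6) = 5.94.

5.94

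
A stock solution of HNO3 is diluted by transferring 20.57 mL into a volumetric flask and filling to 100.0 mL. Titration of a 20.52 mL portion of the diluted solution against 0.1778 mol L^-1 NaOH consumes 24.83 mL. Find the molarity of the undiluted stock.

1.05 M

n(NaOH) = 0.1778 x 0.02483 = 0.004415 mol.
n(HNO3) in the aliquot = 0.004415 mol.
[diluted HNO3] = 0.004415 / 0.02052 = 0.2151 M.
Dilution factor = 100.0/20.57 = 4.861, so [stock] = 0.2151 x 4.861 = 1.05 M.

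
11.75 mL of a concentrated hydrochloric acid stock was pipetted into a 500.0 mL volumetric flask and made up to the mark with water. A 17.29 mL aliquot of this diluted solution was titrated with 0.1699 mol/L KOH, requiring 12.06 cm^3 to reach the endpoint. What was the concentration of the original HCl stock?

n(KOH) = 0.1699 x 0.01206 = 0.002049 mol.
n(HCl) in the aliquot = 0.002049 mol.
[diluted HCl] = 0.002049 / 0.01729 = 0.1185 M.
Dilution factor = 500.0/11.75 = 42.55, so [stock] = 0.1185 x 42.55 = 5.04 M.

5.04 M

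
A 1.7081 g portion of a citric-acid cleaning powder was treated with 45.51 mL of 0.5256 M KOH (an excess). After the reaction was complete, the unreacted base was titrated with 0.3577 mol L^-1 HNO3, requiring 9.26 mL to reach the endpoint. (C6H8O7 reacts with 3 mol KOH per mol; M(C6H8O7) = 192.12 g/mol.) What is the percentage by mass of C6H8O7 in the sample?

77.3%

Total n(KOH) added = 0.5256 x 0.04551 = 0.02392 mol.
n(HNO3) used = 0.3577 x 0.009260 = 0.003312 mol, which equals the excess n(KOH).
So n(KOH) consumed by the sample = 0.02392 - 0.003312 = 0.02061 mol.
n(C6H8O7) = 0.02061 / 3 = 0.006869 mol.
mass C6H8O7 = 0.006869 x 192.12 = 1.320 g, so %C6H8O7 = 1.320/1.7081 x 100 = 77.3%.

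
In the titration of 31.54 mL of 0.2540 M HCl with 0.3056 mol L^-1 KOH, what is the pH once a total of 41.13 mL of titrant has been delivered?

12.80

n(acid) = 0.2540 x 0.03154 = 0.008011 mol; n(KOH) added = 0.3056 x 0.04113 = 0.01257 mol.
Base is in excess by 0.01257 - 0.008011 = 0.004558 mol in a total volume of 0.07267 L.
[OH^-] = 0.004558/0.07267 = 0.06272 M, so pOH = 1.20 and pH = 14.00 - 1.20 = 12.80.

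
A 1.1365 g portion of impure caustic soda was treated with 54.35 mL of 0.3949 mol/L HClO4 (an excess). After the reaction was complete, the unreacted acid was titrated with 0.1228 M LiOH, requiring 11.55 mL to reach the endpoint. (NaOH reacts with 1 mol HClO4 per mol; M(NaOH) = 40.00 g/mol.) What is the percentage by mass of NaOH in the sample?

70.5%

Total n(HClO4) added = 0.3949 x 0.05435 = 0.02146 mol.
n(LiOH) used = 0.1228 x 0.01155 = 0.001418 mol, which equals the excess n(HClO4).
So n(HClO4) consumed by the sample = 0.02146 - 0.001418 = 0.02004 mol.
n(NaOH) = 0.02004 / 1 = 0.02004 mol.
mass NaOH = 0.02004 x 40.00 = 0.8018 g, so %NaOH = 0.8018/1.1365 x 100 = 70.5%.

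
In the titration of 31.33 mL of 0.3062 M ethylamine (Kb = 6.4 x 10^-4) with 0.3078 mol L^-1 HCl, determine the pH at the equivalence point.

5.81

n(C2H5NH2) = 0.3062 x 0.03133 = 0.009593 mol; V(HCl) at equivalence = 0.009593/0.3078 = 0.03117 L.
At equivalence the base is fully converted to C2H5NH3+; total volume = 0.06250 L, so [C2H5NH3+] = 0.009593/0.06250 = 0.1535 M.
Ka(C2H5NH3+) = Kw/Kb = 1.0e-14 / 6.4 x 10^-4 = 1.56e-11.
[H^+] = sqrt(Ka x [C2H5NH3+]) = sqrt(1.56e-11 x 0.1535) = 1.55e-6 M.
pH = -log(1.55e-6) = 5.81.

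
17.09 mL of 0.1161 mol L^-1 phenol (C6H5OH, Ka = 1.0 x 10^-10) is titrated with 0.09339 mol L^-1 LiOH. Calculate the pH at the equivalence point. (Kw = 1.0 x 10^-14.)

11.36

n(C6H5OH) = 0.1161 x 0.01709 = 0.001984 mol; V(LiOH) at equivalence = 0.001984/0.09339 = 0.02125 L.
At equivalence all the acid is converted to C6H5O-; total volume = 0.01709 + 0.02125 = 0.03834 L, so [C6H5O-] = 0.001984/0.03834 = 0.05176 M.
Kb = Kw/Ka = 1.0e-14 / 1.0 x 10^-10 = 0.000100.
[OH^-] = sqrt(Kb x [C6H5O-]) = sqrt(0.000100 x 0.05176) = 0.00228 M.
pOH = 2.64, so pH = 14.00 - 2.64 = 11.36.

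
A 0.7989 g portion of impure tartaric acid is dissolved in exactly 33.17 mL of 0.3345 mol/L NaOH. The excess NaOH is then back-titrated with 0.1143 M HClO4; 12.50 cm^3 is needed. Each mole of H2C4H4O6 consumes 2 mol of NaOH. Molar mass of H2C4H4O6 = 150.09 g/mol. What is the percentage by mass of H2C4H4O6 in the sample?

Total n(NaOH) added = 0.3345 x 0.03317 = 0.01110 mol.
n(HClO4) used = 0.1143 x 0.01250 = 0.001429 mol, which equals the excess n(NaOH).
So n(NaOH) consumed by the sample = 0.01110 - 0.001429 = 0.009667 mol.
n(H2C4H4O6) = 0.009667 / 2 = 0.004833 mol.
mass H2C4H4O6 = 0.004833 x 150.09 = 0.7254 g, so %H2C4H4O6 = 0.7254/0.7989 x 100 = 90.8%.

90.8%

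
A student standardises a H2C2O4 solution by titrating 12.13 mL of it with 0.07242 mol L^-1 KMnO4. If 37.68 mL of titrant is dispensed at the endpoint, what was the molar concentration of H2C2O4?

0.562 M

n(KMnO4) = 0.07242 x 0.03768 = 0.002729 mol.
From the balanced equation, 2 mol KMnO4 reacts with 5 mol H2C2O4, so n(H2C2O4) = 0.002729 x 5/2 = 0.006822 mol.
[H2C2O4] = 0.006822 / 0.01213 L = 0.562 M.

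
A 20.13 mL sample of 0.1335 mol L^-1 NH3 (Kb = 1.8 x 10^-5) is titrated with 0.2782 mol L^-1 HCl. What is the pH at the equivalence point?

n(NH3) = 0.1335 x 0.02013 = 0.002687 mol; V(HCl) at equivalence = 0.002687/0.2782 = 0.009660 L.
At equivalence the base is fully converted to NH4+; total volume = 0.02979 L, so [NH4+] = 0.002687/0.02979 = 0.09021 M.
Ka(NH4+) = Kw/Kb = 1.0e-14 / 1.8 x 10^-5 = 5.56e-10.
[H^+] = sqrt(Ka x [NH4+]) = sqrt(5.56e-10 x 0.09021) = 7.08e-6 M.
pH = -log(7.08e-6) = 5.15.

5.15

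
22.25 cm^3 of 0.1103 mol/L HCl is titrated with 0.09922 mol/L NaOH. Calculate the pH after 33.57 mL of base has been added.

n(acid) = 0.1103 x 0.02225 = 0.002454 mol; n(NaOH) added = 0.09922 x 0.03357 = 0.003331 mol.
Base is in excess by 0.003331 - 0.002454 = 0.0008766 mol in a total volume of 0.05582 L.
[OH^-] = 0.0008766/0.05582 = 0.01570 M, so pOH = 1.80 and pH = 14.00 - 1.80 = 12.20.

12.20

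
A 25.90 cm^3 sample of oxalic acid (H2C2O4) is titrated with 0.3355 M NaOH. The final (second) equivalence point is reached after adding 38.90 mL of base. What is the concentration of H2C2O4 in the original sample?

n(NaOH) = 0.3355 x 0.03890 = 0.01305 mol.
At the final (second) equivalence point, 2 mol OH^- react per mol H2C2O4, so n(H2C2O4) = 0.01305 / 2 = 0.006525 mol.
[H2C2O4] = 0.006525 / 0.02590 L = 0.252 M.

0.252 M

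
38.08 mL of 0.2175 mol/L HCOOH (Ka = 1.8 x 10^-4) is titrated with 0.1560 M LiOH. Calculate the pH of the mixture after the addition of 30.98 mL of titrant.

Initial n(HCOOH) = 0.2175 x 0.03808 = 0.008282 mol.
n(LiOH) added = 0.1560 x 0.03098 = 0.004833 mol, converting that many moles of HCOOH to HCOO-.
Remaining n(HCOOH) = 0.003450 mol; n(HCOO-) = 0.004833 mol.
By Henderson-Hasselbalch, pH = pKa + log([A^-]/[HA]) = 3.74 + log(0.004833/0.003450) = 3.74 + (+0.15) = 3.89.

3.89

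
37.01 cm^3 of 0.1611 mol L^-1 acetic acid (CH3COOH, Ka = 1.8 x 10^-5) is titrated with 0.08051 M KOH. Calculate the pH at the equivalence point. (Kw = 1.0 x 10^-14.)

n(CH3COOH) = 0.1611 x 0.03701 = 0.005962 mol; V(KOH) at equivalence = 0.005962/0.08051 = 0.07406 L.
At equivalence all the acid is converted to CH3COO-; total volume = 0.03701 + 0.07406 = 0.1111 L, so [CH3COO-] = 0.005962/0.1111 = 0.05368 M.
Kb = Kw/Ka = 1.0e-14 / 1.8 x 10^-5 = 5.56e-10.
[OH^-] = sqrt(Kb x [CH3COO-]) = sqrt(5.56e-10 x 0.05368) = 5.46e-6 M.
pOH = 5.26, so pH = 14.00 - 5.26 = 8.74.

8.74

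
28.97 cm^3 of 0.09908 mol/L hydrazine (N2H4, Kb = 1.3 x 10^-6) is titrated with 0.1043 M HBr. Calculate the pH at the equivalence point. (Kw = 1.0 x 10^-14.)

n(N2H4) = 0.09908 x 0.02897 = 0.002870 mol; V(HBr) at equivalence = 0.002870/0.1043 = 0.02752 L.
At equivalence the base is fully converted to N2H5+; total volume = 0.05649 L, so [N2H5+] = 0.002870/0.05649 = 0.05081 M.
Ka(N2H5+) = Kw/Kb = 1.0e-14 / 1.3 x 10^-6 = 7.69e-9.
[H^+] = sqrt(Ka x [N2H5+]) = sqrt(7.69e-9 x 0.05081) = 1.98e-5 M.
pH = -log(1.98e-5) = 4.70.

4.70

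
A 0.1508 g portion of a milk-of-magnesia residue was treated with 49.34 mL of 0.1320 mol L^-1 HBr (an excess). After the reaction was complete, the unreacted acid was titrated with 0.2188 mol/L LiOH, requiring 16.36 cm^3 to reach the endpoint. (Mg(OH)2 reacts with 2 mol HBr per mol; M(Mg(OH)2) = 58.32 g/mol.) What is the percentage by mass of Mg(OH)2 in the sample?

56.7%

Total n(HBr) added = 0.1320 x 0.04934 = 0.006513 mol.
n(LiOH) used = 0.2188 x 0.01636 = 0.003580 mol, which equals the excess n(HBr).
So n(HBr) consumed by the sample = 0.006513 - 0.003580 = 0.002933 mol.
n(Mg(OH)2) = 0.002933 / 2 = 0.001467 mol.
mass Mg(OH)2 = 0.001467 x 58.32 = 0.08554 g, so %Mg(OH)2 = 0.08554/0.1508 x 100 = 56.7%.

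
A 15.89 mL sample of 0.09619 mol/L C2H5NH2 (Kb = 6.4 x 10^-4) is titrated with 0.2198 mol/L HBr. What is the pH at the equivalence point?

5.99

n(C2H5NH2) = 0.09619 x 0.01589 = 0.001528 mol; V(HBr) at equivalence = 0.001528/0.2198 = 0.006954 L.
At equivalence the base is fully converted to C2H5NH3+; total volume = 0.02284 L, so [C2H5NH3+] = 0.001528/0.02284 = 0.06691 M.
Ka(C2H5NH3+) = Kw/Kb = 1.0e-14 / 6.4 x 10^-4 = 1.56e-11.
[H^+] = sqrt(Ka x [C2H5NH3+]) = sqrt(1.56e-11 x 0.06691) = 1.02e-6 M.
pH = -log(1.02e-6) = 5.99.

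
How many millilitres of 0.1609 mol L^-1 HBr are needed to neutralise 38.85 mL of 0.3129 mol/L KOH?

75.6 mL

n(KOH) = 0.3129 mol/L x 0.03885 L = 0.01216 mol.
At equivalence n(HBr) = n(KOH) = 0.01216 mol.
V(HBr) = 0.01216 / 0.1609 = 0.07555 L = 75.6 mL.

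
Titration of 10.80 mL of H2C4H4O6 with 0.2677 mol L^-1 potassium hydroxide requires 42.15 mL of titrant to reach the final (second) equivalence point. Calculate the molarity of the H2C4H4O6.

0.522 M

n(KOH) = 0.2677 x 0.04215 = 0.01128 mol.
At the final (second) equivalence point, 2 mol OH^- react per mol H2C4H4O6, so n(H2C4H4O6) = 0.01128 / 2 = 0.005642 mol.
[H2C4H4O6] = 0.005642 / 0.01080 L = 0.522 M.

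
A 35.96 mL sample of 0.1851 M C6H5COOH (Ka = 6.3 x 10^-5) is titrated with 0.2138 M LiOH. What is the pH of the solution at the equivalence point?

8.60

n(C6H5COOH) = 0.1851 x 0.03596 = 0.006656 mol; V(LiOH) at equivalence = 0.006656/0.2138 = 0.03113 L.
At equivalence all the acid is converted to C6H5COO-; total volume = 0.03596 + 0.03113 = 0.06709 L, so [C6H5COO-] = 0.006656/0.06709 = 0.09921 M.
Kb = Kw/Ka = 1.0e-14 / 6.3 x 10^-5 = 1.59e-10.
[OH^-] = sqrt(Kb x [C6H5COO-]) = sqrt(1.59e-10 x 0.09921) = 3.97e-6 M.
pOH = 5.40, so pH = 14.00 - 5.40 = 8.60.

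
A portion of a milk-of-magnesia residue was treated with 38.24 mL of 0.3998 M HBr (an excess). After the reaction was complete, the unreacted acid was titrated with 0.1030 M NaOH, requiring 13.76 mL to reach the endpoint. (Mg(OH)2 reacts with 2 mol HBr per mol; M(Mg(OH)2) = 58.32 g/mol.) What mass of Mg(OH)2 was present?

0.404 g

Total n(HBr) added = 0.3998 x 0.03824 = 0.01529 mol.
n(NaOH) used = 0.1030 x 0.01376 = 0.001417 mol, which equals the excess n(HBr).
So n(HBr) consumed by the sample = 0.01529 - 0.001417 = 0.01387 mol.
n(Mg(OH)2) = 0.01387 / 2 = 0.006936 mol.
mass = 0.006936 mol x 58.32 g/mol = 0.404 g.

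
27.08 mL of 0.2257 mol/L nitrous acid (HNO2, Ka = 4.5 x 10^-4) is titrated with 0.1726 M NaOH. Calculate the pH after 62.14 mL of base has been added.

n(acid) = 0.2257 x 0.02708 = 0.006112 mol; n(NaOH) added = 0.1726 x 0.06214 = 0.01073 mol.
Base is in excess by 0.01073 - 0.006112 = 0.004613 mol in a total volume of 0.08922 L.
[OH^-] = 0.004613/0.08922 = 0.05171 M, so pOH = 1.29 and pH = 14.00 - 1.29 = 12.71.

12.71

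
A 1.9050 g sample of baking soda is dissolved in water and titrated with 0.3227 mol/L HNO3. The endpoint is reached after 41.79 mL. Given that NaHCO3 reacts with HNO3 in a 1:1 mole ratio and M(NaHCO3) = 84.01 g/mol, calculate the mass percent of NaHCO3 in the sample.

n(HNO3) = 0.3227 x 0.04179 = 0.01349 mol.
n(NaHCO3) = 0.01349 / 1 = 0.01349 mol.
mass of NaHCO3 = 0.01349 x 84.01 = 1.133 g.
% purity = 1.133 / 1.9050 x 100 = 59.5%.

59.5%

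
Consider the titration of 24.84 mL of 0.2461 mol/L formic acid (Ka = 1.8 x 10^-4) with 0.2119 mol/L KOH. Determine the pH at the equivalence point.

8.40

n(HCOOH) = 0.2461 x 0.02484 = 0.006113 mol; V(KOH) at equivalence = 0.006113/0.2119 = 0.02885 L.
At equivalence all the acid is converted to HCOO-; total volume = 0.02484 + 0.02885 = 0.05369 L, so [HCOO-] = 0.006113/0.05369 = 0.1139 M.
Kb = Kw/Ka = 1.0e-14 / 1.8 x 10^-4 = 5.56e-11.
[OH^-] = sqrt(Kb x [HCOO-]) = sqrt(5.56e-11 x 0.1139) = 2.52e-6 M.
pOH = 5.60, so pH = 14.00 - 5.60 = 8.40.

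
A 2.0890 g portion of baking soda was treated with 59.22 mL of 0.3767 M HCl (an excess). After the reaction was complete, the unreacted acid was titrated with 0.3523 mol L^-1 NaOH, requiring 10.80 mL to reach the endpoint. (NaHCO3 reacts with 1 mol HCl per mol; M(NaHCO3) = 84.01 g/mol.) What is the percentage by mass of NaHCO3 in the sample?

74.4%

Total n(HCl) added = 0.3767 x 0.05922 = 0.02231 mol.
n(NaOH) used = 0.3523 x 0.01080 = 0.003805 mol, which equals the excess n(HCl).
So n(HCl) consumed by the sample = 0.02231 - 0.003805 = 0.01850 mol.
n(NaHCO3) = 0.01850 / 1 = 0.01850 mol.
mass NaHCO3 = 0.01850 x 84.01 = 1.554 g, so %NaHCO3 = 1.554/2.0890 x 100 = 74.4%.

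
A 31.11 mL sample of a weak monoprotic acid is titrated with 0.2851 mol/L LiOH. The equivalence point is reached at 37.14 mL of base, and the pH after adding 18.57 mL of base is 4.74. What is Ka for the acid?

1.8 x 10^-5

18.57 mL is half of the equivalence volume, so this is the half-equivalence point where [HA] = [A^-].
At half-equivalence pH = pKa, so pKa = 4.74.
Ka = 10^(-4.74) = 1.8 x 10^-5.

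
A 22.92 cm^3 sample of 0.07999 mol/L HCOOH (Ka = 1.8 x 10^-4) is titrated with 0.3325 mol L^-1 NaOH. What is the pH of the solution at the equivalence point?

8.28

n(HCOOH) = 0.07999 x 0.02292 = 0.001833 mol; V(NaOH) at equivalence = 0.001833/0.3325 = 0.005514 L.
At equivalence all the acid is converted to HCOO-; total volume = 0.02292 + 0.005514 = 0.02843 L, so [HCOO-] = 0.001833/0.02843 = 0.06448 M.
Kb = Kw/Ka = 1.0e-14 / 1.8 x 10^-4 = 5.56e-11.
[OH^-] = sqrt(Kb x [HCOO-]) = sqrt(5.56e-11 x 0.06448) = 1.89e-6 M.
pOH = 5.72, so pH = 14.00 - 5.72 = 8.28.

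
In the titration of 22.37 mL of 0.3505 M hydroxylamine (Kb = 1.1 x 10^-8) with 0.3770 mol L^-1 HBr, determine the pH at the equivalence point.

3.39

n(NH2OH) = 0.3505 x 0.02237 = 0.007841 mol; V(HBr) at equivalence = 0.007841/0.3770 = 0.02080 L.
At equivalence the base is fully converted to NH3OH+; total volume = 0.04317 L, so [NH3OH+] = 0.007841/0.04317 = 0.1816 M.
Ka(NH3OH+) = Kw/Kb = 1.0e-14 / 1.1 x 10^-8 = 9.09e-7.
[H^+] = sqrt(Ka x [NH3OH+]) = sqrt(9.09e-7 x 0.1816) = 0.000406 M.
pH = -log(0.000406) = 3.39.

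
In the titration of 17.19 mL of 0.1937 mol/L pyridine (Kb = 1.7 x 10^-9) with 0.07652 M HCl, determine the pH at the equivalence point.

n(C5H5N) = 0.1937 x 0.01719 = 0.003330 mol; V(HCl) at equivalence = 0.003330/0.07652 = 0.04351 L.
At equivalence the base is fully converted to C5H5NH+; total volume = 0.06070 L, so [C5H5NH+] = 0.003330/0.06070 = 0.05485 M.
Ka(C5H5NH+) = Kw/Kb = 1.0e-14 / 1.7 x 10^-9 = 5.88e-6.
[H^+] = sqrt(Ka x [C5H5NH+]) = sqrt(5.88e-6 x 0.05485) = 0.000568 M.
pH = -log(0.000568) = 3.25.

3.25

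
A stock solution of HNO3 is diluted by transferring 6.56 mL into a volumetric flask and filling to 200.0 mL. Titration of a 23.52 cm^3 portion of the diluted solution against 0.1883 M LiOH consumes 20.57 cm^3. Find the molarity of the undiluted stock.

5.02 M

n(LiOH) = 0.1883 x 0.02057 = 0.003873 mol.
n(HNO3) in the aliquot = 0.003873 mol.
[diluted HNO3] = 0.003873 / 0.02352 = 0.1647 M.
Dilution factor = 200.0/6.560 = 30.49, so [stock] = 0.1647 x 30.49 = 5.02 M.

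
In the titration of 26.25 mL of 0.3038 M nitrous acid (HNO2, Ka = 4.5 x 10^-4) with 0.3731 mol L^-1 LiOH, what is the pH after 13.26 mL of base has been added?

3.56

Initial n(HNO2) = 0.3038 x 0.02625 = 0.007975 mol.
n(LiOH) added = 0.3731 x 0.01326 = 0.004947 mol, converting that many moles of HNO2 to NO2-.
Remaining n(HNO2) = 0.003027 mol; n(NO2-) = 0.004947 mol.
By Henderson-Hasselbalch, pH = pKa + log([A^-]/[HA]) = 3.35 + log(0.004947/0.003027) = 3.35 + (+0.21) = 3.56.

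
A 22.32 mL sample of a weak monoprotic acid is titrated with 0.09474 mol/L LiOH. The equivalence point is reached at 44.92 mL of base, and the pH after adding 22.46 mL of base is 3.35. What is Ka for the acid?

22.46 mL is half of the equivalence volume, so this is the half-equivalence point where [HA] = [A^-].
At half-equivalence pH = pKa, so pKa = 3.35.
Ka = 10^(-3.35) = 4.5 x 10^-4.

4.5 x 10^-4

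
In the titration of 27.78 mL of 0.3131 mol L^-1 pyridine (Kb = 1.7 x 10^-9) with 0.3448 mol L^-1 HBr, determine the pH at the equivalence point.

n(C5H5N) = 0.3131 x 0.02778 = 0.008698 mol; V(HBr) at equivalence = 0.008698/0.3448 = 0.02523 L.
At equivalence the base is fully converted to C5H5NH+; total volume = 0.05301 L, so [C5H5NH+] = 0.008698/0.05301 = 0.1641 M.
Ka(C5H5NH+) = Kw/Kb = 1.0e-14 / 1.7 x 10^-9 = 5.88e-6.
[H^+] = sqrt(Ka x [C5H5NH+]) = sqrt(5.88e-6 x 0.1641) = 0.000982 M.
pH = -log(0.000982) = 3.01.

3.01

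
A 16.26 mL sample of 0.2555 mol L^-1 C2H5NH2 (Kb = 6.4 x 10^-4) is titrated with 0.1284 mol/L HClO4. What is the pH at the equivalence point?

n(C2H5NH2) = 0.2555 x 0.01626 = 0.004154 mol; V(HClO4) at equivalence = 0.004154/0.1284 = 0.03236 L.
At equivalence the base is fully converted to C2H5NH3+; total volume = 0.04862 L, so [C2H5NH3+] = 0.004154/0.04862 = 0.08546 M.
Ka(C2H5NH3+) = Kw/Kb = 1.0e-14 / 6.4 x 10^-4 = 1.56e-11.
[H^+] = sqrt(Ka x [C2H5NH3+]) = sqrt(1.56e-11 x 0.08546) = 1.16e-6 M.
pH = -log(1.16e-6) = 5.94.

5.94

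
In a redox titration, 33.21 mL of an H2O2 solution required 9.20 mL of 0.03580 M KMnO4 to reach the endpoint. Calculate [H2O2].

0.0248 M

n(KMnO4) = 0.03580 x 0.009200 = 0.0003294 mol.
From the balanced equation, 2 mol KMnO4 reacts with 5 mol H2O2, so n(H2O2) = 0.0003294 x 5/2 = 0.0008234 mol.
[H2O2] = 0.0008234 / 0.03321 L = 0.0248 M.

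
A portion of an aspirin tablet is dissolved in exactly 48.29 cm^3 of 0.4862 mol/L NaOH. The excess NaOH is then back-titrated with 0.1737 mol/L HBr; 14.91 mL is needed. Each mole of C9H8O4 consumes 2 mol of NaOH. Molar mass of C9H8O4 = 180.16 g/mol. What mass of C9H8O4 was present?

Total n(NaOH) added = 0.4862 x 0.04829 = 0.02348 mol.
n(HBr) used = 0.1737 x 0.01491 = 0.002590 mol, which equals the excess n(NaOH).
So n(NaOH) consumed by the sample = 0.02348 - 0.002590 = 0.02089 mol.
n(C9H8O4) = 0.02089 / 2 = 0.01044 mol.
mass = 0.01044 mol x 180.16 g/mol = 1.88 g.

1.88 g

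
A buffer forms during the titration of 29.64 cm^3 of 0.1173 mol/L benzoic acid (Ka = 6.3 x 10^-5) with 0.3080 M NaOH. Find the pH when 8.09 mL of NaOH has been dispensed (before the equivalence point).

Initial n(C6H5COOH) = 0.1173 x 0.02964 = 0.003477 mol.
n(NaOH) added = 0.3080 x 0.008090 = 0.002492 mol, converting that many moles of C6H5COOH to C6H5COO-.
Remaining n(C6H5COOH) = 0.0009851 mol; n(C6H5COO-) = 0.002492 mol.
By Henderson-Hasselbalch, pH = pKa + log([A^-]/[HA]) = 4.20 + log(0.002492/0.0009851) = 4.20 + (+0.40) = 4.60.

4.60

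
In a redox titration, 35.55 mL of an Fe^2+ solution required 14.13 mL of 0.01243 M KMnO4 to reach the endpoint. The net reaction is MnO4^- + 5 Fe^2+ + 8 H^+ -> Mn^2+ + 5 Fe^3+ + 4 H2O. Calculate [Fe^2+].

n(KMnO4) = 0.01243 x 0.01413 = 0.0001756 mol.
From the balanced equation, 1 mol KMnO4 reacts with 5 mol Fe^2+, so n(Fe^2+) = 0.0001756 x 5/1 = 0.0008782 mol.
[Fe^2+] = 0.0008782 / 0.03555 L = 0.0247 M.

0.0247 M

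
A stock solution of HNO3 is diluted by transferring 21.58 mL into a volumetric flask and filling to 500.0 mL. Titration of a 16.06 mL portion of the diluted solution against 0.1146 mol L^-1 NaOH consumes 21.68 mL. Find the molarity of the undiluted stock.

3.58 M

n(NaOH) = 0.1146 x 0.02168 = 0.002485 mol.
n(HNO3) in the aliquot = 0.002485 mol.
[diluted HNO3] = 0.002485 / 0.01606 = 0.1547 M.
Dilution factor = 500.0/21.58 = 23.17, so [stock] = 0.1547 x 23.17 = 3.58 M.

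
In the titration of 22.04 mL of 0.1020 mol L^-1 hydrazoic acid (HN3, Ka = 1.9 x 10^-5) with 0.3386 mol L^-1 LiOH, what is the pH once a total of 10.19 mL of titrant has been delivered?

n(acid) = 0.1020 x 0.02204 = 0.002248 mol; n(LiOH) added = 0.3386 x 0.01019 = 0.003450 mol.
Base is in excess by 0.003450 - 0.002248 = 0.001202 mol in a total volume of 0.03223 L.
[OH^-] = 0.001202/0.03223 = 0.03730 M, so pOH = 1.43 and pH = 14.00 - 1.43 = 12.57.

12.57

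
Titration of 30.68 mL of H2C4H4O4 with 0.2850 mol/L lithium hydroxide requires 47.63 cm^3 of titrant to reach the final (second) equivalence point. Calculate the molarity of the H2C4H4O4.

0.221 M

n(LiOH) = 0.2850 x 0.04763 = 0.01357 mol.
At the final (second) equivalence point, 2 mol OH^- react per mol H2C4H4O4, so n(H2C4H4O4) = 0.01357 / 2 = 0.006787 mol.
[H2C4H4O4] = 0.006787 / 0.03068 L = 0.221 M.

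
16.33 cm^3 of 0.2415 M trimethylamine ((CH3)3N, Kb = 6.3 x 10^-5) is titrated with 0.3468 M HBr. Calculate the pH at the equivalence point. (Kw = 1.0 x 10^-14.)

n((CH3)3N) = 0.2415 x 0.01633 = 0.003944 mol; V(HBr) at equivalence = 0.003944/0.3468 = 0.01137 L.
At equivalence the base is fully converted to (CH3)3NH+; total volume = 0.02770 L, so [(CH3)3NH+] = 0.003944/0.02770 = 0.1424 M.
Ka((CH3)3NH+) = Kw/Kb = 1.0e-14 / 6.3 x 10^-5 = 1.59e-10.
[H^+] = sqrt(Ka x [(CH3)3NH+]) = sqrt(1.59e-10 x 0.1424) = 4.75e-6 M.
pH = -log(4.75e-6) = 5.32.

5.32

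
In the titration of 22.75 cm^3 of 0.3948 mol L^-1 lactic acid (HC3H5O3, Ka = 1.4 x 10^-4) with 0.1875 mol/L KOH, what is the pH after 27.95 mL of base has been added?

Initial n(HC3H5O3) = 0.3948 x 0.02275 = 0.008982 mol.
n(KOH) added = 0.1875 x 0.02795 = 0.005241 mol, converting that many moles of HC3H5O3 to C3H5O3-.
Remaining n(HC3H5O3) = 0.003741 mol; n(C3H5O3-) = 0.005241 mol.
By Henderson-Hasselbalch, pH = pKa + log([A^-]/[HA]) = 3.85 + log(0.005241/0.003741) = 3.85 + (+0.15) = 4.00.

4.00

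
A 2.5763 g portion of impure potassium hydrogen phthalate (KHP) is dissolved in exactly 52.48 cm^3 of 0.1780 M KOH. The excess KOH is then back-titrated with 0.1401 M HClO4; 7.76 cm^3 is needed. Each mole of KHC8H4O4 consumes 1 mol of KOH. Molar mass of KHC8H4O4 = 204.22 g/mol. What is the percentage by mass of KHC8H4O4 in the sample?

65.4%

Total n(KOH) added = 0.1780 x 0.05248 = 0.009341 mol.
n(HClO4) used = 0.1401 x 0.007760 = 0.001087 mol, which equals the excess n(KOH).
So n(KOH) consumed by the sample = 0.009341 - 0.001087 = 0.008254 mol.
n(KHC8H4O4) = 0.008254 / 1 = 0.008254 mol.
mass KHC8H4O4 = 0.008254 x 204.22 = 1.686 g, so %KHC8H4O4 = 1.686/2.5763 x 100 = 65.4%.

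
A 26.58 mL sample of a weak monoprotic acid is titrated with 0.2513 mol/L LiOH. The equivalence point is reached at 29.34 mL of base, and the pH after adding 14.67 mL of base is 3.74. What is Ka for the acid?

14.67 mL is half of the equivalence volume, so this is the half-equivalence point where [HA] = [A^-].
At half-equivalence pH = pKa, so pKa = 3.74.
Ka = 10^(-3.74) = 1.8 x 10^-4.

1.8 x 10^-4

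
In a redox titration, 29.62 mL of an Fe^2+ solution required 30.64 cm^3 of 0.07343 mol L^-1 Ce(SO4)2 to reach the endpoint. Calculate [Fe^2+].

n(Ce(SO4)2) = 0.07343 x 0.03064 = 0.002250 mol.
From the balanced equation, 1 mol Ce(SO4)2 reacts with 1 mol Fe^2+, so n(Fe^2+) = 0.002250 x 1/1 = 0.002250 mol.
[Fe^2+] = 0.002250 / 0.02962 L = 0.0760 M.

0.0760 M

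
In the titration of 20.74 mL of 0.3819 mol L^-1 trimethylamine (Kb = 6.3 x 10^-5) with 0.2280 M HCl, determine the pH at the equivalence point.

5.32

n((CH3)3N) = 0.3819 x 0.02074 = 0.007921 mol; V(HCl) at equivalence = 0.007921/0.2280 = 0.03474 L.
At equivalence the base is fully converted to (CH3)3NH+; total volume = 0.05548 L, so [(CH3)3NH+] = 0.007921/0.05548 = 0.1428 M.
Ka((CH3)3NH+) = Kw/Kb = 1.0e-14 / 6.3 x 10^-5 = 1.59e-10.
[H^+] = sqrt(Ka x [(CH3)3NH+]) = sqrt(1.59e-10 x 0.1428) = 4.76e-6 M.
pH = -log(4.76e-6) = 5.32.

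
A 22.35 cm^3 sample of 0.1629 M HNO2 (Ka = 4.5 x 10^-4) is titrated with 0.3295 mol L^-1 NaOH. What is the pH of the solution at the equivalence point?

n(HNO2) = 0.1629 x 0.02235 = 0.003641 mol; V(NaOH) at equivalence = 0.003641/0.3295 = 0.01105 L.
At equivalence all the acid is converted to NO2-; total volume = 0.02235 + 0.01105 = 0.03340 L, so [NO2-] = 0.003641/0.03340 = 0.1090 M.
Kb = Kw/Ka = 1.0e-14 / 4.5 x 10^-4 = 2.22e-11.
[OH^-] = sqrt(Kb x [NO2-]) = sqrt(2.22e-11 x 0.1090) = 1.56e-6 M.
pOH = 5.81, so pH = 14.00 - 5.81 = 8.19.

8.19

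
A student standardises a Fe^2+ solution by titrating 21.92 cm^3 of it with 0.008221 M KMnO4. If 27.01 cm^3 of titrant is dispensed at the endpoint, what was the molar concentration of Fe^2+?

n(KMnO4) = 0.008221 x 0.02701 = 0.0002220 mol.
From the balanced equation, 1 mol KMnO4 reacts with 5 mol Fe^2+, so n(Fe^2+) = 0.0002220 x 5/1 = 0.001110 mol.
[Fe^2+] = 0.001110 / 0.02192 L = 0.0506 M.

0.0506 M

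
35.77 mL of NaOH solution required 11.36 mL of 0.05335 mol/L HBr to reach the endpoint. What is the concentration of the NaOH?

0.0169 M

n(HBr) delivered = 0.05335 x 0.01136 = 0.0006061 mol.
For a 1:1 reaction, n(NaOH) = 0.0006061 mol.
[NaOH] = 0.0006061 mol / 0.03577 L = 0.0169 M.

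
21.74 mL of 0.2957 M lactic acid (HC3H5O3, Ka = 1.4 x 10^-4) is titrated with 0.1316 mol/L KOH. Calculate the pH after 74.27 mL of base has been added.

12.54

n(acid) = 0.2957 x 0.02174 = 0.006429 mol; n(KOH) added = 0.1316 x 0.07427 = 0.009774 mol.
Base is in excess by 0.009774 - 0.006429 = 0.003345 mol in a total volume of 0.09601 L.
[OH^-] = 0.003345/0.09601 = 0.03484 M, so pOH = 1.46 and pH = 14.00 - 1.46 = 12.54.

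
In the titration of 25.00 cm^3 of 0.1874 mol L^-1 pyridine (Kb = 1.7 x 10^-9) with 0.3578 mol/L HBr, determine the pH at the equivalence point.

3.07

n(C5H5N) = 0.1874 x 0.02500 = 0.004685 mol; V(HBr) at equivalence = 0.004685/0.3578 = 0.01309 L.
At equivalence the base is fully converted to C5H5NH+; total volume = 0.03809 L, so [C5H5NH+] = 0.004685/0.03809 = 0.1230 M.
Ka(C5H5NH+) = Kw/Kb = 1.0e-14 / 1.7 x 10^-9 = 5.88e-6.
[H^+] = sqrt(Ka x [C5H5NH+]) = sqrt(5.88e-6 x 0.1230) = 0.000851 M.
pH = -log(0.000851) = 3.07.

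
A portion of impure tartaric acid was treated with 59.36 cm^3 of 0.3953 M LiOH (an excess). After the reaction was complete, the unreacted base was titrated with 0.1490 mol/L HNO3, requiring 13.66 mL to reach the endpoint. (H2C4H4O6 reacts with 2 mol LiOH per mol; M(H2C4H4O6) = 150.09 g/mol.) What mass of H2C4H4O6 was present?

Total n(LiOH) added = 0.3953 x 0.05936 = 0.02347 mol.
n(HNO3) used = 0.1490 x 0.01366 = 0.002035 mol, which equals the excess n(LiOH).
So n(LiOH) consumed by the sample = 0.02347 - 0.002035 = 0.02143 mol.
n(H2C4H4O6) = 0.02143 / 2 = 0.01071 mol.
mass = 0.01071 mol x 150.09 g/mol = 1.61 g.

1.61 g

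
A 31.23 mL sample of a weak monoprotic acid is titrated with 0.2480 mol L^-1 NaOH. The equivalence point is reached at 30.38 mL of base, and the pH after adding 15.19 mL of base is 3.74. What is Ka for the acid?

1.8 x 10^-4

15.19 mL is half of the equivalence volume, so this is the half-equivalence point where [HA] = [A^-].
At half-equivalence pH = pKa, so pKa = 3.74.
Ka = 10^(-3.74) = 1.8 x 10^-4.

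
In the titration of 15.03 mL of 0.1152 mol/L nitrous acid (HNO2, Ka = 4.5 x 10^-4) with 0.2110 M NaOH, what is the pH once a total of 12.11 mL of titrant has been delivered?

12.48

n(acid) = 0.1152 x 0.01503 = 0.001731 mol; n(NaOH) added = 0.2110 x 0.01211 = 0.002555 mol.
Base is in excess by 0.002555 - 0.001731 = 0.0008238 mol in a total volume of 0.02714 L.
[OH^-] = 0.0008238/0.02714 = 0.03035 M, so pOH = 1.52 and pH = 14.00 - 1.52 = 12.48.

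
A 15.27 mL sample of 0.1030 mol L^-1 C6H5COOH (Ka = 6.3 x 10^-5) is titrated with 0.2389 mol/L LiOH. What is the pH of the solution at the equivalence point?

n(C6H5COOH) = 0.1030 x 0.01527 = 0.001573 mol; V(LiOH) at equivalence = 0.001573/0.2389 = 0.006584 L.
At equivalence all the acid is converted to C6H5COO-; total volume = 0.01527 + 0.006584 = 0.02185 L, so [C6H5COO-] = 0.001573/0.02185 = 0.07197 M.
Kb = Kw/Ka = 1.0e-14 / 6.3 x 10^-5 = 1.59e-10.
[OH^-] = sqrt(Kb x [C6H5COO-]) = sqrt(1.59e-10 x 0.07197) = 3.38e-6 M.
pOH = 5.47, so pH = 14.00 - 5.47 = 8.53.

8.53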